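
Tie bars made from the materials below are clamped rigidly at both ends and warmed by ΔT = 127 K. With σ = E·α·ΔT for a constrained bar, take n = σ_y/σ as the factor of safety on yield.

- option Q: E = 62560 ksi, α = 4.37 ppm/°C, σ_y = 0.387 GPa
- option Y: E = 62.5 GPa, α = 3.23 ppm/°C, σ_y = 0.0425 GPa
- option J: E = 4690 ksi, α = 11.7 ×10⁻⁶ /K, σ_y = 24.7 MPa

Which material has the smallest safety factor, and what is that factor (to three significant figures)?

Converting E to GPa, α to ×10⁻⁶/K, σ_y to MPa, then σ and n for each:
  option Q: E = 431.3, α = 4.37, σ_y = 387.0 → σ = 239 MPa, n = 1.62
  option Y: E = 62.50, α = 3.23, σ_y = 42.50 → σ = 25.6 MPa, n = 1.66
  option J: E = 32.34, α = 11.7, σ_y = 24.70 → σ = 48.0 MPa, n = 0.514
Smallest n: option J with n = 0.514.

option J, n = 0.514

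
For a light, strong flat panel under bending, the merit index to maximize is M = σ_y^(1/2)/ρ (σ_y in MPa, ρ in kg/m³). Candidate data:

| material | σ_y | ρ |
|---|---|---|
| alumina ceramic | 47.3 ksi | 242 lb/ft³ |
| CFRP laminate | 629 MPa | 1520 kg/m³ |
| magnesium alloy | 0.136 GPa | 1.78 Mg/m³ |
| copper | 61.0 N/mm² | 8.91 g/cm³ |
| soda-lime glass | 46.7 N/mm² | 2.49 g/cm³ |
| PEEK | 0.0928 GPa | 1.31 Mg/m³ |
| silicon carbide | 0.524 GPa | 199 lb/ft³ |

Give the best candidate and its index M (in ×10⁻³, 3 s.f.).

In SI units:
  alumina ceramic: σ_y = 326.1 MPa, ρ = 3876 kg/m³
  CFRP laminate: σ_y = 629.0 MPa, ρ = 1520 kg/m³
  magnesium alloy: σ_y = 136.0 MPa, ρ = 1780 kg/m³
  copper: σ_y = 61.00 MPa, ρ = 8910 kg/m³
  soda-lime glass: σ_y = 46.70 MPa, ρ = 2490 kg/m³
  PEEK: σ_y = 92.80 MPa, ρ = 1310 kg/m³
  silicon carbide: σ_y = 524.0 MPa, ρ = 3188 kg/m³
  CFRP laminate: M = 16.5×10⁻³
  PEEK: M = 7.35×10⁻³
  silicon carbide: M = 7.18×10⁻³
  magnesium alloy: M = 6.55×10⁻³
  alumina ceramic: M = 4.66×10⁻³
  soda-lime glass: M = 2.74×10⁻³
  copper: M = 0.877×10⁻³
The maximum is for CFRP laminate.

CFRP laminate, M = 16.5×10⁻³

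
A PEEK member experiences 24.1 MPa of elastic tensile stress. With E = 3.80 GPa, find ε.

6.34×10⁻³

ε = σ/E = 24.1 / 3800 = 6.34×10⁻³.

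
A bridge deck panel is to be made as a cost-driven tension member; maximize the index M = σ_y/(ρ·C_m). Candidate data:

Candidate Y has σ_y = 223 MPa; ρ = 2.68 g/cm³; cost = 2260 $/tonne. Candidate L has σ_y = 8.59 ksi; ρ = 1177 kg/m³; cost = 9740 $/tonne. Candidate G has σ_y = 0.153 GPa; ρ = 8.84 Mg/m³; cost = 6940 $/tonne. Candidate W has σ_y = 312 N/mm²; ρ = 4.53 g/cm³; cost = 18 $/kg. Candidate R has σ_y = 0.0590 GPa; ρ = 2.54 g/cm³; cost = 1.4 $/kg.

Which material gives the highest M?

Putting every candidate on a common basis:
  candidate Y: σ_y = 223.0 MPa, ρ = 2680 kg/m³, cost = 2.260 $/kg
  candidate L: σ_y = 59.23 MPa, ρ = 1177 kg/m³, cost = 9.740 $/kg
  candidate G: σ_y = 153.0 MPa, ρ = 8840 kg/m³, cost = 6.940 $/kg
  candidate W: σ_y = 312.0 MPa, ρ = 4530 kg/m³, cost = 18.00 $/kg
  candidate R: σ_y = 59.00 MPa, ρ = 2540 kg/m³, cost = 1.400 $/kg
  candidate Y: M = 36.8 kN·m per $
  candidate R: M = 16.6 kN·m per $
  candidate L: M = 5.17 kN·m per $
  candidate W: M = 3.83 kN·m per $
  candidate G: M = 2.49 kN·m per $
Highest index: candidate Y.

candidate Y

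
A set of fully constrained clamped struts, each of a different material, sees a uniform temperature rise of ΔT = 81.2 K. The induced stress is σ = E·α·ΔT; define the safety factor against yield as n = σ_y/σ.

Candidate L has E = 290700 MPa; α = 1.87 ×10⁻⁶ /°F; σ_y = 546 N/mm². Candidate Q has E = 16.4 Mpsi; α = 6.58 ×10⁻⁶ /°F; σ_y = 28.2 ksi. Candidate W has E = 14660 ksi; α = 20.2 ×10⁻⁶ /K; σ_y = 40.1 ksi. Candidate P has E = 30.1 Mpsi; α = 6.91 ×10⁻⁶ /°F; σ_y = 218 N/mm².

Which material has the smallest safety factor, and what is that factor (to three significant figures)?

candidate P, n = 1.04

Per material, after unit conversion:
  candidate L: E = 290.7, α = 3.37, σ_y = 546.0 → σ = 79.5 MPa, n = 6.87
  candidate Q: E = 113.1, α = 11.8, σ_y = 194.4 → σ = 109 MPa, n = 1.79
  candidate W: E = 101.1, α = 20.2, σ_y = 276.5 → σ = 166 MPa, n = 1.67
  candidate P: E = 207.5, α = 12.4, σ_y = 218.0 → σ = 210 MPa, n = 1.04
The minimum is candidate P at n = 1.04.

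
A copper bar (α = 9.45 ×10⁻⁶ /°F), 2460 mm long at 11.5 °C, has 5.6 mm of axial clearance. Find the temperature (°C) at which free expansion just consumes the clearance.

α = 9.45×10⁻⁶/°F × 9/5 = 17.0×10⁻⁶/K.
α·L₀·ΔT = 5.6 mm ⇒ ΔT = 5.6 / (17.0×10⁻⁶ × 2460.0) = 133.8 K.
T = 11.5 + 133.8 = 145.3 °C.

145 °C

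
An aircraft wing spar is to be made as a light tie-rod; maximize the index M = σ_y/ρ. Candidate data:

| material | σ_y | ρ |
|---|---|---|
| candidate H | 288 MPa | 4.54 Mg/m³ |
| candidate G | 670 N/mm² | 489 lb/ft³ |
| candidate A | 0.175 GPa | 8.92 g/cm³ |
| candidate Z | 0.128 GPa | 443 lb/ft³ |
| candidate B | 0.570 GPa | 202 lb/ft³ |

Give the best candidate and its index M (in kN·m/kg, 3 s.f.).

candidate B, M = 176 kN·m/kg

Normalizing units and computing the index:
  candidate H: σ_y = 288.0 MPa, ρ = 4540 kg/m³
  candidate G: σ_y = 670.0 MPa, ρ = 7833 kg/m³
  candidate A: σ_y = 175.0 MPa, ρ = 8920 kg/m³
  candidate Z: σ_y = 128.0 MPa, ρ = 7096 kg/m³
  candidate B: σ_y = 570.0 MPa, ρ = 3236 kg/m³
  candidate B: M = 176 kN·m/kg
  candidate G: M = 85.5 kN·m/kg
  candidate H: M = 63.4 kN·m/kg
  candidate A: M = 19.6 kN·m/kg
  candidate Z: M = 18.0 kN·m/kg
The maximum is for candidate B.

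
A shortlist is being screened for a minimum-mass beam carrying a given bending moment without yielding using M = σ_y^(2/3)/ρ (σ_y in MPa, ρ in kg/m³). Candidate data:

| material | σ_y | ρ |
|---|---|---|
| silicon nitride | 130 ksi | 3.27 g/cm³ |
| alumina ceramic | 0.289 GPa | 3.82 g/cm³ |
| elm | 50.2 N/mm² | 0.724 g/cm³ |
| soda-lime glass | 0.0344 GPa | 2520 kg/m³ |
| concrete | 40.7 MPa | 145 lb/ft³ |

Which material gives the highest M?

After converting to SI:
  silicon nitride: σ_y = 896.3 MPa, ρ = 3270 kg/m³
  alumina ceramic: σ_y = 289.0 MPa, ρ = 3820 kg/m³
  elm: σ_y = 50.20 MPa, ρ = 724.0 kg/m³
  soda-lime glass: σ_y = 34.40 MPa, ρ = 2520 kg/m³
  concrete: σ_y = 40.70 MPa, ρ = 2323 kg/m³
  silicon nitride: M = 28.4×10⁻³
  elm: M = 18.8×10⁻³
  alumina ceramic: M = 11.4×10⁻³
  concrete: M = 5.09×10⁻³
  soda-lime glass: M = 4.20×10⁻³
Silicon nitride has the largest M.

silicon nitride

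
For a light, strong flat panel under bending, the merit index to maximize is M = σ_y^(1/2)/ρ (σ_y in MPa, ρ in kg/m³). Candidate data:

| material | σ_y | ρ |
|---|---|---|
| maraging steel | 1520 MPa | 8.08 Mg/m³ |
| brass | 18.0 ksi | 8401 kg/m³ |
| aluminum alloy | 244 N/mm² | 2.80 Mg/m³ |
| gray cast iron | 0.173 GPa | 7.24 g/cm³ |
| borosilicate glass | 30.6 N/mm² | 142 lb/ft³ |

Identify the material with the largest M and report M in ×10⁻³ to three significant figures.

aluminum alloy, M = 5.58×10⁻³

Normalizing units and computing the index:
  maraging steel: σ_y = 1520 MPa, ρ = 8080 kg/m³
  brass: σ_y = 124.1 MPa, ρ = 8401 kg/m³
  aluminum alloy: σ_y = 244.0 MPa, ρ = 2800 kg/m³
  gray cast iron: σ_y = 173.0 MPa, ρ = 7240 kg/m³
  borosilicate glass: σ_y = 30.60 MPa, ρ = 2275 kg/m³
  aluminum alloy: M = 5.58×10⁻³
  maraging steel: M = 4.83×10⁻³
  borosilicate glass: M = 2.43×10⁻³
  gray cast iron: M = 1.82×10⁻³
  brass: M = 1.33×10⁻³
Aluminum alloy ranks first.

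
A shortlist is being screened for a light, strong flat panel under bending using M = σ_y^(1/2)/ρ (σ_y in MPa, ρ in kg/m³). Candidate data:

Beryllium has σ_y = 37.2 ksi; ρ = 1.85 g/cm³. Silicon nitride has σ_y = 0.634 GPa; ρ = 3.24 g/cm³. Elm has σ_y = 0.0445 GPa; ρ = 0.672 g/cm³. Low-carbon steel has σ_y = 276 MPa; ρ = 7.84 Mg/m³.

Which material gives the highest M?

elm

Convert each candidate to consistent units, then evaluate M:
  beryllium: σ_y = 256.5 MPa, ρ = 1850 kg/m³
  silicon nitride: σ_y = 634.0 MPa, ρ = 3240 kg/m³
  elm: σ_y = 44.50 MPa, ρ = 672.0 kg/m³
  low-carbon steel: σ_y = 276.0 MPa, ρ = 7840 kg/m³
  elm: M = 9.93×10⁻³
  beryllium: M = 8.66×10⁻³
  silicon nitride: M = 7.77×10⁻³
  low-carbon steel: M = 2.12×10⁻³
Highest index: elm.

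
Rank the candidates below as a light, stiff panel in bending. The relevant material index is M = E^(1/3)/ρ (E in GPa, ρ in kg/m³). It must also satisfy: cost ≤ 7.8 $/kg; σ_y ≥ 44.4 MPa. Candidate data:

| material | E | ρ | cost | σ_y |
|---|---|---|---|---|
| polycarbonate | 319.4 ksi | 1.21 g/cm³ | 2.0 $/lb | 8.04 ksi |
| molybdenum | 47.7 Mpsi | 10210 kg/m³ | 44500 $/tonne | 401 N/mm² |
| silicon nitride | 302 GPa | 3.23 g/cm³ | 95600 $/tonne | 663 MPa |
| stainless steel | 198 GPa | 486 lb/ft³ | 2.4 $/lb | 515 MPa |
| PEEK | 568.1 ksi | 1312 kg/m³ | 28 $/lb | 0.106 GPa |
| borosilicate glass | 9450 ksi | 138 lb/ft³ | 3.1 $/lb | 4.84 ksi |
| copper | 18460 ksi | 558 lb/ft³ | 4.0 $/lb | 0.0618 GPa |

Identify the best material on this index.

Screen on constraints: cost ≤ 7.8 $/kg; σ_y ≥ 44.4 MPa. Survivors: polycarbonate, stainless steel.
Normalizing units and computing the index:
  polycarbonate: E = 2.202 GPa, ρ = 1210 kg/m³
  stainless steel: E = 198.0 GPa, ρ = 7785 kg/m³
  polycarbonate: M = 1.08×10⁻³
  stainless steel: M = 0.749×10⁻³
The maximum is for polycarbonate.

polycarbonate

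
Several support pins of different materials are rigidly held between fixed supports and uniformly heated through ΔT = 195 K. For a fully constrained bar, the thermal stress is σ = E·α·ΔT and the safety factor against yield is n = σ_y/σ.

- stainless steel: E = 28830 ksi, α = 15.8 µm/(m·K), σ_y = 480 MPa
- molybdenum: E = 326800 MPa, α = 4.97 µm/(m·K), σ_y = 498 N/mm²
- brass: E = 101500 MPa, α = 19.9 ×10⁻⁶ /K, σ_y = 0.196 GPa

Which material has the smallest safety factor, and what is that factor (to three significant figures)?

In consistent units (E in GPa, α in ×10⁻⁶/K, σ_y in MPa):
  stainless steel: E = 198.8, α = 15.8, σ_y = 480.0 → σ = 612 MPa, n = 0.784
  molybdenum: E = 326.8, α = 4.97, σ_y = 498.0 → σ = 317 MPa, n = 1.57
  brass: E = 101.5, α = 19.9, σ_y = 196.0 → σ = 394 MPa, n = 0.498
Brass has the lowest safety factor, n = 0.498.

brass, n = 0.498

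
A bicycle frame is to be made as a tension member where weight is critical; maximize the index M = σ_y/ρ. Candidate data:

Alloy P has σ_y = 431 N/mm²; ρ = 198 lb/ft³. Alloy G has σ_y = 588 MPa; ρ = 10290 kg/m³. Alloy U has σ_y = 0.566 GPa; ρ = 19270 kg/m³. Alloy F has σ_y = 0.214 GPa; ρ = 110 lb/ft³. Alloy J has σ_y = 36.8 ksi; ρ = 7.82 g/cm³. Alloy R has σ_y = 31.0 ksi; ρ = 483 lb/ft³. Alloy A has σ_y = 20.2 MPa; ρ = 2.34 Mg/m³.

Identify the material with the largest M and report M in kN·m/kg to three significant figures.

alloy P, M = 136 kN·m/kg

After converting to SI:
  alloy P: σ_y = 431.0 MPa, ρ = 3172 kg/m³
  alloy G: σ_y = 588.0 MPa, ρ = 10290 kg/m³
  alloy U: σ_y = 566.0 MPa, ρ = 19270 kg/m³
  alloy F: σ_y = 214.0 MPa, ρ = 1762 kg/m³
  alloy J: σ_y = 253.7 MPa, ρ = 7820 kg/m³
  alloy R: σ_y = 213.7 MPa, ρ = 7737 kg/m³
  alloy A: σ_y = 20.20 MPa, ρ = 2340 kg/m³
  alloy P: M = 136 kN·m/kg
  alloy F: M = 121 kN·m/kg
  alloy G: M = 57.1 kN·m/kg
  alloy J: M = 32.4 kN·m/kg
  alloy U: M = 29.4 kN·m/kg
  alloy R: M = 27.6 kN·m/kg
  alloy A: M = 8.63 kN·m/kg
Highest index: alloy P.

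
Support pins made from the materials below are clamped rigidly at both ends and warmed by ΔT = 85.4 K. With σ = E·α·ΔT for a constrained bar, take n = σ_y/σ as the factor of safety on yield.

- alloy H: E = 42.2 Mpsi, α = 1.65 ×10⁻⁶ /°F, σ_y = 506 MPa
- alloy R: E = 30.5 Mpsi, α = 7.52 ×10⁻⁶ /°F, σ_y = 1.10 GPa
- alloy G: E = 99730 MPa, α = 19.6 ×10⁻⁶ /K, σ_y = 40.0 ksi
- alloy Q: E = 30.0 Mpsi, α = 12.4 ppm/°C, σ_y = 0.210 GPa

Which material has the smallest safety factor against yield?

Converting E to GPa, α to ×10⁻⁶/K, σ_y to MPa, then σ and n for each:
  alloy H: E = 291.0, α = 2.97, σ_y = 506.0 → σ = 73.8 MPa, n = 6.86
  alloy R: E = 210.3, α = 13.5, σ_y = 1100 → σ = 243 MPa, n = 4.53
  alloy G: E = 99.73, α = 19.6, σ_y = 275.8 → σ = 167 MPa, n = 1.65
  alloy Q: E = 206.8, α = 12.4, σ_y = 210.0 → σ = 219 MPa, n = 0.959
Alloy Q has the lowest safety factor, n = 0.959.

alloy Q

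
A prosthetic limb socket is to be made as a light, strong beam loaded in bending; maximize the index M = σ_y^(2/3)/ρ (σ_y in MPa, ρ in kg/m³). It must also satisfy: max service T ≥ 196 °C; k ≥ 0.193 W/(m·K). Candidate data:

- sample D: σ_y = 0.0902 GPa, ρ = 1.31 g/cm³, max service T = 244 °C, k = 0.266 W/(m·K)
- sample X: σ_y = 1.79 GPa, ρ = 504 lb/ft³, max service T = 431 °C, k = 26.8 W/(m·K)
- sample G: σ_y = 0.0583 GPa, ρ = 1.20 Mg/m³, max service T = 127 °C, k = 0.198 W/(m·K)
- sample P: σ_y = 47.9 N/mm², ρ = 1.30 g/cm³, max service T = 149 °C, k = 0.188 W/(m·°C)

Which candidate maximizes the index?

Screen on constraints: max service T ≥ 196 °C; k ≥ 0.193 W/(m·K). Survivors: sample D, sample X.
Convert each candidate to consistent units, then evaluate M:
  sample D: σ_y = 90.20 MPa, ρ = 1310 kg/m³
  sample X: σ_y = 1790 MPa, ρ = 8073 kg/m³
  sample X: M = 18.3×10⁻³
  sample D: M = 15.4×10⁻³
Sample X ranks first.

sample X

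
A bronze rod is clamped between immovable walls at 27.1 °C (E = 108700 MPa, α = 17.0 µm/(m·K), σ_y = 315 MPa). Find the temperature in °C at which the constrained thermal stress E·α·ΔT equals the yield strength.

E = 108700 MPa = 108.7 GPa.
E·α·ΔT = 315.0 MPa ⇒ ΔT = 315.0 / (108.7×10³ × 17.0×10⁻⁶) = 170.5 K.
T = 27.1 + 170.5 = 197.6 °C.

198 °C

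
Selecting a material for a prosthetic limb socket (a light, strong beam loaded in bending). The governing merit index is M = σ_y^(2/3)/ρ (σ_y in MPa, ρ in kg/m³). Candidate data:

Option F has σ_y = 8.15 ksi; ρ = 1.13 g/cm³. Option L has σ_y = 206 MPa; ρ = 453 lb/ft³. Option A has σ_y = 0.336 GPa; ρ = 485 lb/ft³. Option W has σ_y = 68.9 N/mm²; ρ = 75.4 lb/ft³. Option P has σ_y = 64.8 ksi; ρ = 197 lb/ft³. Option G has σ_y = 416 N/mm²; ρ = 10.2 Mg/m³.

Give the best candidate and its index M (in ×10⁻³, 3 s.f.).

option P, M = 18.5×10⁻³

Convert each candidate to consistent units, then evaluate M:
  option F: σ_y = 56.19 MPa, ρ = 1130 kg/m³
  option L: σ_y = 206.0 MPa, ρ = 7256 kg/m³
  option A: σ_y = 336.0 MPa, ρ = 7769 kg/m³
  option W: σ_y = 68.90 MPa, ρ = 1208 kg/m³
  option P: σ_y = 446.8 MPa, ρ = 3156 kg/m³
  option G: σ_y = 416.0 MPa, ρ = 10200 kg/m³
  option P: M = 18.5×10⁻³
  option W: M = 13.9×10⁻³
  option F: M = 13.0×10⁻³
  option A: M = 6.22×10⁻³
  option G: M = 5.46×10⁻³
  option L: M = 4.81×10⁻³
Option P has the largest M.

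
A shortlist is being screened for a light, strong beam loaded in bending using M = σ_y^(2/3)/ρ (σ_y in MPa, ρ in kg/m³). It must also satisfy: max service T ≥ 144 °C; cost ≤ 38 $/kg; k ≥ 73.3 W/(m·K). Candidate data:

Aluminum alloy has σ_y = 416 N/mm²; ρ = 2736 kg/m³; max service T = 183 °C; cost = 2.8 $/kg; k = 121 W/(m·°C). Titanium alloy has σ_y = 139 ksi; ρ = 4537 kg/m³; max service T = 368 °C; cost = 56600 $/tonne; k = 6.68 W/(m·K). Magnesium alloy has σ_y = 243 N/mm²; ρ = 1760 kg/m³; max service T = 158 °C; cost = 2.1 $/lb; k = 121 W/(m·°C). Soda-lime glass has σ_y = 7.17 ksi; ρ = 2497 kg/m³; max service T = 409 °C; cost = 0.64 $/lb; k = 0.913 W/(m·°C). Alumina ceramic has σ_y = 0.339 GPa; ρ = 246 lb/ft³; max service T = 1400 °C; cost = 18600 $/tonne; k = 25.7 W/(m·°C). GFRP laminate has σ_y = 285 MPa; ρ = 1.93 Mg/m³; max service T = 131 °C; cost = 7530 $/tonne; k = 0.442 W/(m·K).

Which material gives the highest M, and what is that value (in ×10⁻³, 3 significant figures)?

magnesium alloy, M = 22.1×10⁻³

Screen on constraints: max service T ≥ 144 °C; cost ≤ 38 $/kg; k ≥ 73.3 W/(m·K). Survivors: aluminum alloy, magnesium alloy.
In SI units:
  aluminum alloy: σ_y = 416.0 MPa, ρ = 2736 kg/m³
  magnesium alloy: σ_y = 243.0 MPa, ρ = 1760 kg/m³
  magnesium alloy: M = 22.1×10⁻³
  aluminum alloy: M = 20.4×10⁻³
Highest index: magnesium alloy.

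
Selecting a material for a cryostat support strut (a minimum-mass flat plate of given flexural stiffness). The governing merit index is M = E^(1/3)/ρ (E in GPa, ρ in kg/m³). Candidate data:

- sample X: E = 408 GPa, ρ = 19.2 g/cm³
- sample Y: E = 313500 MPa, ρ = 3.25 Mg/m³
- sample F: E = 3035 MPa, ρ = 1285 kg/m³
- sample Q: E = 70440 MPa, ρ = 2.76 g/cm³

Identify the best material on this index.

After converting to SI:
  sample X: E = 408.0 GPa, ρ = 19200 kg/m³
  sample Y: E = 313.5 GPa, ρ = 3250 kg/m³
  sample F: E = 3.035 GPa, ρ = 1285 kg/m³
  sample Q: E = 70.44 GPa, ρ = 2760 kg/m³
  sample Y: M = 2.09×10⁻³
  sample Q: M = 1.50×10⁻³
  sample F: M = 1.13×10⁻³
  sample X: M = 0.386×10⁻³
Highest index: sample Y.

sample Y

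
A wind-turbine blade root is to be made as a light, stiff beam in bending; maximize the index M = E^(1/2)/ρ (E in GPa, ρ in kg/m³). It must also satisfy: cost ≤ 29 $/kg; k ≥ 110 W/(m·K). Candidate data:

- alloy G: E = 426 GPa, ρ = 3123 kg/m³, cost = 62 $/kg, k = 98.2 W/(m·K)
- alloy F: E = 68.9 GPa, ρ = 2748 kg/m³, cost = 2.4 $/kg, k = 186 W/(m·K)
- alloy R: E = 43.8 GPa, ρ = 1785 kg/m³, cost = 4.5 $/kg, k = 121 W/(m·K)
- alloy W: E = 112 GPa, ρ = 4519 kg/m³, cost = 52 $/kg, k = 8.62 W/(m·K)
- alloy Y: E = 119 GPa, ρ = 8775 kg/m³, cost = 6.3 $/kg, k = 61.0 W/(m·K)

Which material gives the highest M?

alloy R

Screen on constraints: cost ≤ 29 $/kg; k ≥ 110 W/(m·K). Survivors: alloy F, alloy R.
Evaluate M for each candidate:
  alloy R: M = 3.71×10⁻³
  alloy F: M = 3.02×10⁻³
Alloy R ranks first.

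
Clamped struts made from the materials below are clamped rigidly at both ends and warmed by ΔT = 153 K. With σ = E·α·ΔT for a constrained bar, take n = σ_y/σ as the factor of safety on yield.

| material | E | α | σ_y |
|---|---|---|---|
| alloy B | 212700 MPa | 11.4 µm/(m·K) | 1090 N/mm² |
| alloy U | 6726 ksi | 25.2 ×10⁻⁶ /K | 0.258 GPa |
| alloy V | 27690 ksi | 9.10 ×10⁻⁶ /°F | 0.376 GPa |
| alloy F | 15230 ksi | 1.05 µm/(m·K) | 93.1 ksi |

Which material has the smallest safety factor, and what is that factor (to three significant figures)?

Converting E to GPa, α to ×10⁻⁶/K, σ_y to MPa, then σ and n for each:
  alloy B: E = 212.7, α = 11.4, σ_y = 1090 → σ = 371 MPa, n = 2.94
  alloy U: E = 46.37, α = 25.2, σ_y = 258.0 → σ = 179 MPa, n = 1.44
  alloy V: E = 190.9, α = 16.4, σ_y = 376.0 → σ = 478 MPa, n = 0.786
  alloy F: E = 105.0, α = 1.05, σ_y = 641.9 → σ = 16.9 MPa, n = 38.1
Smallest n: alloy V with n = 0.786.

alloy V, n = 0.786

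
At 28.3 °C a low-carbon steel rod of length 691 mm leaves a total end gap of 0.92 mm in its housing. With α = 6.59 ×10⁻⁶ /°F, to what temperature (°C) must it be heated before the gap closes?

141 °C

α = 6.59×10⁻⁶/°F × 9/5 = 11.9×10⁻⁶/K.
α·L₀·ΔT = 0.92 mm ⇒ ΔT = 0.92 / (11.9×10⁻⁶ × 691.0) = 112.2 K.
T = 28.3 + 112.2 = 140.5 °C.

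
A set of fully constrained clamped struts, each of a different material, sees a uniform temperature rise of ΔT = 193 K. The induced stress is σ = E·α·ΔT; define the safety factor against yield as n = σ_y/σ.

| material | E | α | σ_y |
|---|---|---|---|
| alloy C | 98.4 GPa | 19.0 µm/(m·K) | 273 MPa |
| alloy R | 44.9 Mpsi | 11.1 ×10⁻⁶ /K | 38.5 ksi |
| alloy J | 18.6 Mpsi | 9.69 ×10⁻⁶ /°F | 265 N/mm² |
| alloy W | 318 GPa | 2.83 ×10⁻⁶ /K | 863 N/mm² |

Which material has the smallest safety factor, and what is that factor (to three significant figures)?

With everything in SI (GPa, ×10⁻⁶/K, MPa):
  alloy C: E = 98.40, α = 19.0, σ_y = 273.0 → σ = 361 MPa, n = 0.757
  alloy R: E = 309.6, α = 11.1, σ_y = 265.4 → σ = 663 MPa, n = 0.400
  alloy J: E = 128.2, α = 17.4, σ_y = 265.0 → σ = 432 MPa, n = 0.614
  alloy W: E = 318.0, α = 2.83, σ_y = 863.0 → σ = 174 MPa, n = 4.97
The minimum is alloy R at n = 0.400.

alloy R, n = 0.400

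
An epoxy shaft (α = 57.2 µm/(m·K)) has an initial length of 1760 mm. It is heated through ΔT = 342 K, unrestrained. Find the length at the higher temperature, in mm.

1794.4 mm

ΔL = α·L₀·ΔT = 57.2×10⁻⁶ × 1760 mm × 342.0 K = 34.4 mm.
L = L₀ + ΔL = 1760 + 34.4 = 1794.4 mm.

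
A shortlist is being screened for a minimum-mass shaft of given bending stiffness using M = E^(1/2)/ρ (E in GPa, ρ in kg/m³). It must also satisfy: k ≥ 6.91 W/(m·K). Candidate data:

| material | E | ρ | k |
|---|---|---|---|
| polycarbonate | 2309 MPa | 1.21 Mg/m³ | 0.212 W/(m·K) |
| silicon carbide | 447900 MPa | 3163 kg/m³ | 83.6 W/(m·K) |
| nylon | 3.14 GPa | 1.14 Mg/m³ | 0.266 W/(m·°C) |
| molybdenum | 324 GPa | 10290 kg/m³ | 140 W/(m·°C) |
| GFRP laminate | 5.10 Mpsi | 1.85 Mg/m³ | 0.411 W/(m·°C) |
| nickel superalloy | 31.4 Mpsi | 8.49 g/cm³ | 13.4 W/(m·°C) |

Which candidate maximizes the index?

silicon carbide

Screen on constraints: k ≥ 6.91 W/(m·K). Survivors: silicon carbide, molybdenum, nickel superalloy.
In SI units:
  silicon carbide: E = 447.9 GPa, ρ = 3163 kg/m³
  molybdenum: E = 324.0 GPa, ρ = 10290 kg/m³
  nickel superalloy: E = 216.5 GPa, ρ = 8490 kg/m³
  silicon carbide: M = 6.69×10⁻³
  molybdenum: M = 1.75×10⁻³
  nickel superalloy: M = 1.73×10⁻³
The maximum is for silicon carbide.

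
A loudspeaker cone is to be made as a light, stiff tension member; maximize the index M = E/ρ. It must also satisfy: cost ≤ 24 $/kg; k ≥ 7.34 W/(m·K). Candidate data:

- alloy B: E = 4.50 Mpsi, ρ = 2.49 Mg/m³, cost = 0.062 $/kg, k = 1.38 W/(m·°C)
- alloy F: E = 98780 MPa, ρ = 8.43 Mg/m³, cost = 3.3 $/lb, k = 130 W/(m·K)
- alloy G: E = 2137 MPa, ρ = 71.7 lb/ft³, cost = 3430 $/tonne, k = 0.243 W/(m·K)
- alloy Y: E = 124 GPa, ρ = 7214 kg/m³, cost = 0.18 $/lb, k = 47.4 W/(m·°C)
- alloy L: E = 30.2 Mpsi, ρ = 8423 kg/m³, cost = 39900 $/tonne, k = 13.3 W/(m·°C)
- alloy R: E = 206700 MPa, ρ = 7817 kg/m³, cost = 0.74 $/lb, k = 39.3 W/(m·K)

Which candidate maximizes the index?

alloy R

Screen on constraints: cost ≤ 24 $/kg; k ≥ 7.34 W/(m·K). Survivors: alloy F, alloy Y, alloy R.
After converting to SI:
  alloy F: E = 98.78 GPa, ρ = 8430 kg/m³
  alloy Y: E = 124.0 GPa, ρ = 7214 kg/m³
  alloy R: E = 206.7 GPa, ρ = 7817 kg/m³
  alloy R: M = 26.4 MN·m/kg
  alloy Y: M = 17.2 MN·m/kg
  alloy F: M = 11.7 MN·m/kg
The maximum is for alloy R.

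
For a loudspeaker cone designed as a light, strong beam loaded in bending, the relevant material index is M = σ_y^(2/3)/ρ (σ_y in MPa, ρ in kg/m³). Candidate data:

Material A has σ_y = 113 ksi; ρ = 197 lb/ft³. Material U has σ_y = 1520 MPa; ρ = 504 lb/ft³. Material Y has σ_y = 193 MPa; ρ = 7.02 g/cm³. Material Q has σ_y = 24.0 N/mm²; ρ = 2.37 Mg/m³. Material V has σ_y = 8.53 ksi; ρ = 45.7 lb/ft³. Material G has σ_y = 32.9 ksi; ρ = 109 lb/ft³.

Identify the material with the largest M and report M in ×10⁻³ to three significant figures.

Convert each candidate to consistent units, then evaluate M:
  material A: σ_y = 779.1 MPa, ρ = 3156 kg/m³
  material U: σ_y = 1520 MPa, ρ = 8073 kg/m³
  material Y: σ_y = 193.0 MPa, ρ = 7020 kg/m³
  material Q: σ_y = 24.00 MPa, ρ = 2370 kg/m³
  material V: σ_y = 58.81 MPa, ρ = 732.0 kg/m³
  material G: σ_y = 226.8 MPa, ρ = 1746 kg/m³
  material A: M = 26.8×10⁻³
  material G: M = 21.3×10⁻³
  material V: M = 20.7×10⁻³
  material U: M = 16.4×10⁻³
  material Y: M = 4.76×10⁻³
  material Q: M = 3.51×10⁻³
Highest index: material A.

material A, M = 26.8×10⁻³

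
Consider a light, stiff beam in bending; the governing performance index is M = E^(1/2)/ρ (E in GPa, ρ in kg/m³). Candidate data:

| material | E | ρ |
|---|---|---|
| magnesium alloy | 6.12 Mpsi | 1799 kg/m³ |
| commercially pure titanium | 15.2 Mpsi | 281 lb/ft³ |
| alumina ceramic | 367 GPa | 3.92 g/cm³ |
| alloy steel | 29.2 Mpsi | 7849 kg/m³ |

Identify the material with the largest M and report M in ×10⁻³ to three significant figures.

alumina ceramic, M = 4.89×10⁻³

After converting to SI:
  magnesium alloy: E = 42.20 GPa, ρ = 1799 kg/m³
  commercially pure titanium: E = 104.8 GPa, ρ = 4501 kg/m³
  alumina ceramic: E = 367.0 GPa, ρ = 3920 kg/m³
  alloy steel: E = 201.3 GPa, ρ = 7849 kg/m³
  alumina ceramic: M = 4.89×10⁻³
  magnesium alloy: M = 3.61×10⁻³
  commercially pure titanium: M = 2.27×10⁻³
  alloy steel: M = 1.81×10⁻³
Alumina ceramic ranks first.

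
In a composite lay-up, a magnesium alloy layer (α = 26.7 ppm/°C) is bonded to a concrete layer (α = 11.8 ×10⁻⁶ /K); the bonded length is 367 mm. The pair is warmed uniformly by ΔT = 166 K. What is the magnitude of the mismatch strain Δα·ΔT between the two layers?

2.47×10⁻³

Δα = |26.7 − 11.8|×10⁻⁶/K = 14.9×10⁻⁶/K.
Mismatch strain = Δα·ΔT = 14.9×10⁻⁶ × 166.0 = 2.47×10⁻³.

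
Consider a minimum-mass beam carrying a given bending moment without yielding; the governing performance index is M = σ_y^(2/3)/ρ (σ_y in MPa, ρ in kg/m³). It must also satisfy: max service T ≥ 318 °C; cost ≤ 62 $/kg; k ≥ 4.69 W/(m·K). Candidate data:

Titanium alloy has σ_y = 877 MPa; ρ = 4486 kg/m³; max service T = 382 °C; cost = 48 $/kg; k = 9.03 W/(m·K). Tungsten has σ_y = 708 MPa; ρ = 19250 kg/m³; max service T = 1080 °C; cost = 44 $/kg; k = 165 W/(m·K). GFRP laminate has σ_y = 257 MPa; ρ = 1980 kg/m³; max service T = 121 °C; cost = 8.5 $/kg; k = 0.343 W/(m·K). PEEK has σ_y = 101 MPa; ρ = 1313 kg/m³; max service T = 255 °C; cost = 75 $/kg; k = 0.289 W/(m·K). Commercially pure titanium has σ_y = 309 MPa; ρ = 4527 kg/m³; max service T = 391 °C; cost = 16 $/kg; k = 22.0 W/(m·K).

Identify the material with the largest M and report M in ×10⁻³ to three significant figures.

Screen on constraints: max service T ≥ 318 °C; cost ≤ 62 $/kg; k ≥ 4.69 W/(m·K). Survivors: titanium alloy, tungsten, commercially pure titanium.
Per-candidate index values:
  titanium alloy: M = 20.4×10⁻³
  commercially pure titanium: M = 10.1×10⁻³
  tungsten: M = 4.13×10⁻³
The maximum is for titanium alloy.

titanium alloy, M = 20.4×10⁻³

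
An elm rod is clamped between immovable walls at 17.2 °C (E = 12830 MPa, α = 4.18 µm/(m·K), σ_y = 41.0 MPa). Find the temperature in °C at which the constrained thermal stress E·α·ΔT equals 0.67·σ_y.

E = 12830 MPa = 12.83 GPa.
E·α·ΔT = 27.47 MPa ⇒ ΔT = 27.47 / (12.83×10³ × 4.18×10⁻⁶) = 512.2 K.
T = 17.2 + 512.2 = 529.4 °C.

529 °C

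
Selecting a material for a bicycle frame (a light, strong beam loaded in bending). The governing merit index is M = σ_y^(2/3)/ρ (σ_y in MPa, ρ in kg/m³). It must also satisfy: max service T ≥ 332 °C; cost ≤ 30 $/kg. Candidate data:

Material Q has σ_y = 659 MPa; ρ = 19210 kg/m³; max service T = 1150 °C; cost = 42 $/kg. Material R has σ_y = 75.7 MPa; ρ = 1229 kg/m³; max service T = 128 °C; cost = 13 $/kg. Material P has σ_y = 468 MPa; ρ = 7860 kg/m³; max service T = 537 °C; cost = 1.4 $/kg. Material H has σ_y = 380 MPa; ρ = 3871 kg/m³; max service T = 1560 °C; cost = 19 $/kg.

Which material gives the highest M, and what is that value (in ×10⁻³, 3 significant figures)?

Screen on constraints: max service T ≥ 332 °C; cost ≤ 30 $/kg. Survivors: material P, material H.
Computing M directly (units already consistent):
  material H: M = 13.6×10⁻³
  material P: M = 7.67×10⁻³
Material H ranks first.

material H, M = 13.6×10⁻³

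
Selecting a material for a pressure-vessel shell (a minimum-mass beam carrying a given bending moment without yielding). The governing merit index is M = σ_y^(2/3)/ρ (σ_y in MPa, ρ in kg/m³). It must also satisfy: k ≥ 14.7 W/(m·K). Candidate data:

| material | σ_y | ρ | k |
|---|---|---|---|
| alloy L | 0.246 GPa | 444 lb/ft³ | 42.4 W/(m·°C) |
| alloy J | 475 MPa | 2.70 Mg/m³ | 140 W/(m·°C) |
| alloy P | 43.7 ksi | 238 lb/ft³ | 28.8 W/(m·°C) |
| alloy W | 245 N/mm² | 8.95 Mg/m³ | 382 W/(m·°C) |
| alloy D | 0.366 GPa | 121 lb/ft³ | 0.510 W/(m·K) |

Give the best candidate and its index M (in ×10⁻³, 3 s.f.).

Screen on constraints: k ≥ 14.7 W/(m·K). Survivors: alloy L, alloy J, alloy P, alloy W.
Convert each candidate to consistent units, then evaluate M:
  alloy L: σ_y = 246.0 MPa, ρ = 7112 kg/m³
  alloy J: σ_y = 475.0 MPa, ρ = 2700 kg/m³
  alloy P: σ_y = 301.3 MPa, ρ = 3812 kg/m³
  alloy W: σ_y = 245.0 MPa, ρ = 8950 kg/m³
  alloy J: M = 22.5×10⁻³
  alloy P: M = 11.8×10⁻³
  alloy L: M = 5.52×10⁻³
  alloy W: M = 4.37×10⁻³
The maximum is for alloy J.

alloy J, M = 22.5×10⁻³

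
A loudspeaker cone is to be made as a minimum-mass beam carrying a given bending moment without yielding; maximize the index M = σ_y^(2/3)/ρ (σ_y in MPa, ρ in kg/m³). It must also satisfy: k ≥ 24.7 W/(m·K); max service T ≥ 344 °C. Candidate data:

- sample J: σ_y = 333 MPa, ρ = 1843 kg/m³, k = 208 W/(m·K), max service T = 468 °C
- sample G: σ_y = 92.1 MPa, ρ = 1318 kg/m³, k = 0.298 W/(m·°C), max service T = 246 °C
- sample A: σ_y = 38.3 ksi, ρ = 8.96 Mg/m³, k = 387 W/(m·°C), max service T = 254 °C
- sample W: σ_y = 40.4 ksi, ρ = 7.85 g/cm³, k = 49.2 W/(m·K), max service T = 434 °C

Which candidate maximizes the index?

sample J

Screen on constraints: k ≥ 24.7 W/(m·K); max service T ≥ 344 °C. Survivors: sample J, sample W.
Convert each candidate to consistent units, then evaluate M:
  sample J: σ_y = 333.0 MPa, ρ = 1843 kg/m³
  sample W: σ_y = 278.5 MPa, ρ = 7850 kg/m³
  sample J: M = 26.1×10⁻³
  sample W: M = 5.43×10⁻³
Sample J has the largest M.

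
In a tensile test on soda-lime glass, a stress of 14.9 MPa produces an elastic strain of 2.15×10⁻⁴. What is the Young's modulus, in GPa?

E = σ/ε = 14.9 MPa / 2.15×10⁻⁴ = 69300 MPa = 69.3 GPa.

69.3 GPa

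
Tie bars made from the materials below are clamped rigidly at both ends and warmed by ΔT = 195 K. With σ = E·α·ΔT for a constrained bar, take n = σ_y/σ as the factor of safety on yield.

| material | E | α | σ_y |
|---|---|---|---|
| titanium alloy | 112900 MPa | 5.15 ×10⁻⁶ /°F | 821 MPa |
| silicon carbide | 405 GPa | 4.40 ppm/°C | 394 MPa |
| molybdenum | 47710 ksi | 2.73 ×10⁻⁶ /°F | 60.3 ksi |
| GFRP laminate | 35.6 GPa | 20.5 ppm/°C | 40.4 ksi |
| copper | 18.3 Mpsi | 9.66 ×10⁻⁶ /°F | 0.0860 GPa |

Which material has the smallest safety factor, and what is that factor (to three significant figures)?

Per material, after unit conversion:
  titanium alloy: E = 112.9, α = 9.27, σ_y = 821.0 → σ = 204 MPa, n = 4.02
  silicon carbide: E = 405.0, α = 4.40, σ_y = 394.0 → σ = 347 MPa, n = 1.13
  molybdenum: E = 328.9, α = 4.91, σ_y = 415.8 → σ = 315 MPa, n = 1.32
  GFRP laminate: E = 35.60, α = 20.5, σ_y = 278.5 → σ = 142 MPa, n = 1.96
  copper: E = 126.2, α = 17.4, σ_y = 86.00 → σ = 428 MPa, n = 0.201
Smallest n: copper with n = 0.201.

copper, n = 0.201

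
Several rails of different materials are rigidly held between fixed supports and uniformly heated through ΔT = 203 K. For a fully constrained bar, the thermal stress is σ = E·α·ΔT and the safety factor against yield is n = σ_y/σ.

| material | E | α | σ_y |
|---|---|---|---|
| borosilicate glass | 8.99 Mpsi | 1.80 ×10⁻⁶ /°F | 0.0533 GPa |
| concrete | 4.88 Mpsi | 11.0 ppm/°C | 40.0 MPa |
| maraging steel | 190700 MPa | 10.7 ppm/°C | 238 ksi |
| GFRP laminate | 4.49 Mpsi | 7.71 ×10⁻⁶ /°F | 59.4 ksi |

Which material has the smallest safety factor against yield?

In consistent units (E in GPa, α in ×10⁻⁶/K, σ_y in MPa):
  borosilicate glass: E = 61.98, α = 3.24, σ_y = 53.30 → σ = 40.8 MPa, n = 1.31
  concrete: E = 33.65, α = 11.0, σ_y = 40.00 → σ = 75.1 MPa, n = 0.532
  maraging steel: E = 190.7, α = 10.7, σ_y = 1641 → σ = 414 MPa, n = 3.96
  GFRP laminate: E = 30.96, α = 13.9, σ_y = 409.5 → σ = 87.2 MPa, n = 4.70
The minimum is concrete at n = 0.532.

concrete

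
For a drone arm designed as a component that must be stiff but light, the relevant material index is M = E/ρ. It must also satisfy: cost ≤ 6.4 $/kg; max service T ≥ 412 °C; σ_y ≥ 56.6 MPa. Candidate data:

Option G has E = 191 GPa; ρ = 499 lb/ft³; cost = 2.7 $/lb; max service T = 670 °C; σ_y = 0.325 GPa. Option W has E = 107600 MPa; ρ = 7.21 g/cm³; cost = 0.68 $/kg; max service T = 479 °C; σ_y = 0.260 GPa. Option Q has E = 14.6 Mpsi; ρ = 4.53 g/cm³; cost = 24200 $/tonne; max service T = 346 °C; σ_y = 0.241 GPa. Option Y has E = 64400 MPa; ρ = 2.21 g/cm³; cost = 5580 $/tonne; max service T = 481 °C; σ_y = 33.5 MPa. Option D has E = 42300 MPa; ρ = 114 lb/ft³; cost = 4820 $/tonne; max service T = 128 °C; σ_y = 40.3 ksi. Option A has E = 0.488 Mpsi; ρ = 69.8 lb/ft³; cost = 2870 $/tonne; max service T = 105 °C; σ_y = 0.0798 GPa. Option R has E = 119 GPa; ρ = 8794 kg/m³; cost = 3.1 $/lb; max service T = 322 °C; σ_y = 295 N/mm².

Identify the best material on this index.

option G

Screen on constraints: cost ≤ 6.4 $/kg; max service T ≥ 412 °C; σ_y ≥ 56.6 MPa. Survivors: option G, option W.
Convert each candidate to consistent units, then evaluate M:
  option G: E = 191.0 GPa, ρ = 7993 kg/m³
  option W: E = 107.6 GPa, ρ = 7210 kg/m³
  option G: M = 23.9 MN·m/kg
  option W: M = 14.9 MN·m/kg
Option G has the largest M.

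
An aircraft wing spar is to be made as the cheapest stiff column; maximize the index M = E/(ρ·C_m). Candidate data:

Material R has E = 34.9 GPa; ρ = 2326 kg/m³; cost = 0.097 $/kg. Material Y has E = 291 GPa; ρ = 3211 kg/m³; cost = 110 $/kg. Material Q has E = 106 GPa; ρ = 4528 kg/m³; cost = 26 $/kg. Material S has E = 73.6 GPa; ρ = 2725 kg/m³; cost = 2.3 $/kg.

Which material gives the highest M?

material R

Per-candidate index values:
  material R: M = 155 MN·m per $
  material S: M = 11.7 MN·m per $
  material Q: M = 0.900 MN·m per $
  material Y: M = 0.824 MN·m per $
Material R ranks first.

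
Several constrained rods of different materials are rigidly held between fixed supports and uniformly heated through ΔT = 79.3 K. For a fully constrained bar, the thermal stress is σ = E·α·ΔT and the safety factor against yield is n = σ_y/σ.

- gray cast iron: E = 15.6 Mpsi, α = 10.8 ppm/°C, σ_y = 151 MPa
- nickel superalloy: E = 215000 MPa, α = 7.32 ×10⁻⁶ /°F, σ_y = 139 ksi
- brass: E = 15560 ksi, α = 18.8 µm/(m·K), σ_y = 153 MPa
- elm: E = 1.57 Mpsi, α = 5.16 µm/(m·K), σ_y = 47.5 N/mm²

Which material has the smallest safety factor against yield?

brass

Per material, after unit conversion:
  gray cast iron: E = 107.6, α = 10.8, σ_y = 151.0 → σ = 92.1 MPa, n = 1.64
  nickel superalloy: E = 215.0, α = 13.2, σ_y = 958.4 → σ = 225 MPa, n = 4.27
  brass: E = 107.3, α = 18.8, σ_y = 153.0 → σ = 160 MPa, n = 0.957
  elm: E = 10.82, α = 5.16, σ_y = 47.50 → σ = 4.43 MPa, n = 10.7
The minimum is brass at n = 0.957.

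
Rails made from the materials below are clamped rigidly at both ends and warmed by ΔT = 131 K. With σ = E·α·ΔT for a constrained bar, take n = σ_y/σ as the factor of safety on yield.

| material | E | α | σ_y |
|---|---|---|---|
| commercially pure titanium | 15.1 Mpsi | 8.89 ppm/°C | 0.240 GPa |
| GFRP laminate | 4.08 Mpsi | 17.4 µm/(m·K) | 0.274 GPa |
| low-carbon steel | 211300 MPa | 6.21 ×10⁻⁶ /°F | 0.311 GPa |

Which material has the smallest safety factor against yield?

low-carbon steel

With everything in SI (GPa, ×10⁻⁶/K, MPa):
  commercially pure titanium: E = 104.1, α = 8.89, σ_y = 240.0 → σ = 121 MPa, n = 1.98
  GFRP laminate: E = 28.13, α = 17.4, σ_y = 274.0 → σ = 64.1 MPa, n = 4.27
  low-carbon steel: E = 211.3, α = 11.2, σ_y = 311.0 → σ = 309 MPa, n = 1.01
Low-carbon steel has the lowest safety factor, n = 1.01.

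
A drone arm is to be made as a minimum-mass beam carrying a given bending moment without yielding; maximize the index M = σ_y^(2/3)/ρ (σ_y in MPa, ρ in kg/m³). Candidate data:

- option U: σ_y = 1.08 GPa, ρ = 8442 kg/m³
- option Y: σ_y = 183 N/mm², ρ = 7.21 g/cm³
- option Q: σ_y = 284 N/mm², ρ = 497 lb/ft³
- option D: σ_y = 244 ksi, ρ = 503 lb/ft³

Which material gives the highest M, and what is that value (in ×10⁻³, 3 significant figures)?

After converting to SI:
  option U: σ_y = 1080 MPa, ρ = 8442 kg/m³
  option Y: σ_y = 183.0 MPa, ρ = 7210 kg/m³
  option Q: σ_y = 284.0 MPa, ρ = 7961 kg/m³
  option D: σ_y = 1682 MPa, ρ = 8057 kg/m³
  option D: M = 17.6×10⁻³
  option U: M = 12.5×10⁻³
  option Q: M = 5.43×10⁻³
  option Y: M = 4.47×10⁻³
Option D has the largest M.

option D, M = 17.6×10⁻³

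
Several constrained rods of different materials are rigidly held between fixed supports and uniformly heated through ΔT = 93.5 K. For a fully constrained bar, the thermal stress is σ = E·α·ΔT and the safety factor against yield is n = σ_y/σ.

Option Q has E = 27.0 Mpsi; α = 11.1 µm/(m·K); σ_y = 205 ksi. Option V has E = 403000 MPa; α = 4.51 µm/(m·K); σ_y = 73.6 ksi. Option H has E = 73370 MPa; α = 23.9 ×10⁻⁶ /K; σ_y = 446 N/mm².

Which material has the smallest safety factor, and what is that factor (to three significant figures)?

option H, n = 2.72

Per material, after unit conversion:
  option Q: E = 186.2, α = 11.1, σ_y = 1413 → σ = 193 MPa, n = 7.32
  option V: E = 403.0, α = 4.51, σ_y = 507.5 → σ = 170 MPa, n = 2.99
  option H: E = 73.37, α = 23.9, σ_y = 446.0 → σ = 164 MPa, n = 2.72
Smallest n: option H with n = 2.72.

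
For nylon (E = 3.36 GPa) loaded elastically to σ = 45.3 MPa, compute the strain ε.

0.0135

ε = σ/E = 45.3 / 3360 = 0.0135.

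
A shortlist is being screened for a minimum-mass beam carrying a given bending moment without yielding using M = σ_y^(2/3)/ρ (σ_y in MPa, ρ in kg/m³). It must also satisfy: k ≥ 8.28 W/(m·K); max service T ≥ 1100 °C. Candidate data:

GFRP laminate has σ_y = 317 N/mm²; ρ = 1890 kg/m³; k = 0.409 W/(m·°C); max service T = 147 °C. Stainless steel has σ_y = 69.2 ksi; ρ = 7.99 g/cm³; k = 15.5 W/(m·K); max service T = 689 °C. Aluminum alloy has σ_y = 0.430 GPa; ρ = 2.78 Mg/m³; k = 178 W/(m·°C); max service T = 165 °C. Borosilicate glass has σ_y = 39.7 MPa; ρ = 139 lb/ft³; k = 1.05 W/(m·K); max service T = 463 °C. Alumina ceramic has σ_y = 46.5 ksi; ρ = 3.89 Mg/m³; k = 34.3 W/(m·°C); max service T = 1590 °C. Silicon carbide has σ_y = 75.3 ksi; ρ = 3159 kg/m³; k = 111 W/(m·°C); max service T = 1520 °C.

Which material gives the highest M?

silicon carbide

Screen on constraints: k ≥ 8.28 W/(m·K); max service T ≥ 1100 °C. Survivors: alumina ceramic, silicon carbide.
After converting to SI:
  alumina ceramic: σ_y = 320.6 MPa, ρ = 3890 kg/m³
  silicon carbide: σ_y = 519.2 MPa, ρ = 3159 kg/m³
  silicon carbide: M = 20.4×10⁻³
  alumina ceramic: M = 12.0×10⁻³
Silicon carbide has the largest M.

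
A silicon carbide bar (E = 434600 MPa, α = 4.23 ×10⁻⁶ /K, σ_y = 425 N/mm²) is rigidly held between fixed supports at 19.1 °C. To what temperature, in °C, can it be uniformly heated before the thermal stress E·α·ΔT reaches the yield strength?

250 °C

E = 434600 MPa = 434.6 GPa.
σ_y = 425 N/mm² = 425.0 MPa.
E·α·ΔT = 425.0 MPa ⇒ ΔT = 425.0 / (434.6×10³ × 4.23×10⁻⁶) = 231.2 K.
T = 19.1 + 231.2 = 250.3 °C.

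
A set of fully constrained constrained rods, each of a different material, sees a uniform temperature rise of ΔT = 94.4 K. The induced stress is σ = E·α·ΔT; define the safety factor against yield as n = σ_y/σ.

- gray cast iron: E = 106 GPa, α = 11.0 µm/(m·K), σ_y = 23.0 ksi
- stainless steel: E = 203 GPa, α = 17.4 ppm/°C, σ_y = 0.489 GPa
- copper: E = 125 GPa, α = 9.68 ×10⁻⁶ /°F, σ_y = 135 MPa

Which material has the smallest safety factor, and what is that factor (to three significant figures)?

With everything in SI (GPa, ×10⁻⁶/K, MPa):
  gray cast iron: E = 106.0, α = 11.0, σ_y = 158.6 → σ = 110 MPa, n = 1.44
  stainless steel: E = 203.0, α = 17.4, σ_y = 489.0 → σ = 333 MPa, n = 1.47
  copper: E = 125.0, α = 17.4, σ_y = 135.0 → σ = 206 MPa, n = 0.657
The minimum is copper at n = 0.657.

copper, n = 0.657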